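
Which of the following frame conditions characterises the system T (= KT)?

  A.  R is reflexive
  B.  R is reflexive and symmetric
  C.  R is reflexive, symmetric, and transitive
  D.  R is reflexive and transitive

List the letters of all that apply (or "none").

A

(A) T (= KT) is sound and complete for exactly this class.
(B) this class determines B (= KTB), not T (= KT).
(C) this class determines S5, not T (= KT).
(D) this class determines S4, not T (= KT).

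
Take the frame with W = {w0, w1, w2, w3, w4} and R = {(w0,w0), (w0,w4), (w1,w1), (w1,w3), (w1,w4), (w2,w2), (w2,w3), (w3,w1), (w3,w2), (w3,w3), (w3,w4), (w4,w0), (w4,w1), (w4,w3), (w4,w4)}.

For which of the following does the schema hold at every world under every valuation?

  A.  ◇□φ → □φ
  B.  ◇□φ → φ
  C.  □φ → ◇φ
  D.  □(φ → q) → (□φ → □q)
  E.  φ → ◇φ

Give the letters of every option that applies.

R is reflexive: each world relates to itself.
R is symmetric: every R-edge is matched by its reverse.
R is not euclidean: w3 R w1 and w3 R w2 but not w1 R w2.
R is serial: every world has an R-successor.
(A) ◇□φ → □φ is the dual of axiom 5; it is valid on a frame exactly when R is euclidean. R is not euclidean, so not valid.
(B) ◇□φ → φ (the dual of axiom B) characterises the symmetric frames. R is symmetric — valid.
(C) axiom D: valid iff R is serial. R is serial — valid.
(D) □(φ → q) → (□φ → □q) is the K axiom; it holds on all frames — valid.
(E) φ → ◇φ is the dual of axiom T; it is valid on a frame exactly when R is reflexive. R is reflexive, so valid.

B, C, D, E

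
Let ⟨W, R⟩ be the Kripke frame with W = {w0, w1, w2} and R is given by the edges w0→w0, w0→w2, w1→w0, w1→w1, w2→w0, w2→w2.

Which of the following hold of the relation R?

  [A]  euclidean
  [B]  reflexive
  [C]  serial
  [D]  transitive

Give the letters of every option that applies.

(A) not euclidean: w1 R w0 and w1 R w1 but not w0 R w1.
(B) reflexive: each world relates to itself.
(C) serial: every world has an R-successor.
(D) not transitive: w1 R w0 and w0 R w2 but not w1 R w2.

B, C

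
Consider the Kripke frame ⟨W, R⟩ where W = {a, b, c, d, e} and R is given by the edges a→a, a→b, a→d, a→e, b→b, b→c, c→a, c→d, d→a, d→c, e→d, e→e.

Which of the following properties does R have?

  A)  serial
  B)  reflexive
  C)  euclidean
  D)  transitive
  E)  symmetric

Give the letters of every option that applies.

A

(A) serial: every world has an R-successor.
(B) not reflexive: not c R c.
(C) not euclidean: a R b and a R a but not b R a.
(D) not transitive: a R b and b R c but not a R c.
(E) not symmetric: a R b but not b R a.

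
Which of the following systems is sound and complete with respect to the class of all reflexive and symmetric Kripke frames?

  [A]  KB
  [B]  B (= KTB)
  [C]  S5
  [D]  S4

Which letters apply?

B

(A) KB is determined by the class of symmetric frames.
(B) B (= KTB) is determined by exactly this class.
(C) S5 is determined by the class of reflexive, symmetric, and transitive frames.
(D) S4 is determined by the class of reflexive and transitive frames.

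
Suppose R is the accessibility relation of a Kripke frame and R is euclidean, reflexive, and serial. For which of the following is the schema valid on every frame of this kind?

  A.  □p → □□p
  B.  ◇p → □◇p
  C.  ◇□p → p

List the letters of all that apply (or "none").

A, B, C

A relation that is euclidean, reflexive, and serial is also symmetric and transitive.
(A) □p → □□p (axiom 4) characterises the transitive frames. Every such R is transitive — valid.
(B) ◇p → □◇p is axiom 5; it is valid on a frame exactly when R is euclidean. Every such R is euclidean, so valid.
(C) ◇□p → p (the dual of axiom B) characterises the symmetric frames. Every such R is symmetric — valid.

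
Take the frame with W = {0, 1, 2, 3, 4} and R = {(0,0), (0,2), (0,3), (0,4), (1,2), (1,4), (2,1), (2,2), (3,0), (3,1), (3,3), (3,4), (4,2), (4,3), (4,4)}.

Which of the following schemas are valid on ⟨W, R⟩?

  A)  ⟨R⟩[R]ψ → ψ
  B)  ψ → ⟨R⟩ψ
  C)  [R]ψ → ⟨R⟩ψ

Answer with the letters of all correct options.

R is not reflexive: not 1 R 1.
R is not symmetric: 0 R 2 but not 2 R 0.
R is serial: every world has an R-successor.
(A) ⟨R⟩[R]ψ → ψ (the dual of axiom B) characterises the symmetric frames. R is not symmetric — not valid.
(B) ψ → ⟨R⟩ψ is the dual of axiom T, which corresponds to reflexivity. R is not reflexive — not valid.
(C) [R]ψ → ⟨R⟩ψ is axiom D; it is valid on a frame exactly when R is serial. R is serial, so valid.

C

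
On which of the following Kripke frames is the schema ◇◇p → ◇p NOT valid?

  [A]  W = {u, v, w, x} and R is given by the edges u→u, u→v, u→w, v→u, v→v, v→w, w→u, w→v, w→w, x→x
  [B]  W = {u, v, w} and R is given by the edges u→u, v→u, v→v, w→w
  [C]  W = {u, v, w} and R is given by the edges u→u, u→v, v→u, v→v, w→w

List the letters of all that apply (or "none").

none

The schema ◇◇p → ◇p is the dual of axiom 4; it is valid on a frame iff R is transitive.
(A) R is transitive (R is closed under composition), so the schema is valid here.
(B) R is transitive (R is closed under composition), so the schema is valid here.
(C) R is transitive (R is closed under composition), so the schema is valid here.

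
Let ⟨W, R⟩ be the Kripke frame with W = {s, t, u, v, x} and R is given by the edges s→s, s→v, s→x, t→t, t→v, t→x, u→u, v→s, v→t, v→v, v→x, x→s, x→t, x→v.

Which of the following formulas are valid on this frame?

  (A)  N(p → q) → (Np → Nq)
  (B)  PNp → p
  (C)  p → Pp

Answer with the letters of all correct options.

R is not reflexive: not x R x.
R is symmetric: every R-edge is matched by its reverse.
(A) this is just K, valid on every normal frame.
(B) PNp → p is the dual of axiom B; it is valid on a frame exactly when R is symmetric. R is symmetric, so valid.
(C) p → Pp is the dual of axiom T; it is valid on a frame exactly when R is reflexive. R is not reflexive, so not valid.

A, B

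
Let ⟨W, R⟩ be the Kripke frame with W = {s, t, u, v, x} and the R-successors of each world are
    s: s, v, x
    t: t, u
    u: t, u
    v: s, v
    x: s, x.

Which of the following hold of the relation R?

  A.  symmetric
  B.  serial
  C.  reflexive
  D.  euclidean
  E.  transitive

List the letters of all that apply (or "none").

A, B, C

(A) symmetric: every R-edge is matched by its reverse.
(B) serial: every world has an R-successor.
(C) reflexive: each world relates to itself.
(D) not euclidean: s R v and s R x but not v R x.
(E) not transitive: v R s and s R x but not v R x.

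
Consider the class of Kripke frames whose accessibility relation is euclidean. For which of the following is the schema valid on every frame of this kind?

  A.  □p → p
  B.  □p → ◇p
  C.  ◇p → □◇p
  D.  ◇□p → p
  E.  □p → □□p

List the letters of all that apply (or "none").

C

(A) □p → p (axiom T) characterises the reflexive frames. Such an R need not be reflexive — not valid.
(B) axiom D: valid iff R is serial. Such an R need not be serial — not valid.
(C) ◇p → □◇p is axiom 5, which corresponds to the euclidean property. Every such R is euclidean — valid.
(D) the dual of axiom B: valid iff R is symmetric. Such an R need not be symmetric — not valid.
(E) □p → □□p is axiom 4, which corresponds to transitivity. Such an R need not be transitive — not valid.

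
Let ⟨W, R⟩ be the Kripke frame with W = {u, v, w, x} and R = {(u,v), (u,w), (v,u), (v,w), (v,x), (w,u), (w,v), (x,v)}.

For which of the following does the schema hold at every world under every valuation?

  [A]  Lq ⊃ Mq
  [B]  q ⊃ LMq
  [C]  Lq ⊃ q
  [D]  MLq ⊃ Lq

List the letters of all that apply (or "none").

R is not reflexive: not u R u.
R is symmetric: every R-edge is matched by its reverse.
R is not euclidean: v R u and v R x but not u R x.
R is serial: every world has an R-successor.
(A) axiom D: valid iff R is serial. R is serial — valid.
(B) q ⊃ LMq is axiom B, which corresponds to symmetry. R is symmetric — valid.
(C) Lq ⊃ q is axiom T, which corresponds to reflexivity. R is not reflexive — not valid.
(D) MLq ⊃ Lq (the dual of axiom 5) characterises the euclidean frames. R is not euclidean — not valid.

A, B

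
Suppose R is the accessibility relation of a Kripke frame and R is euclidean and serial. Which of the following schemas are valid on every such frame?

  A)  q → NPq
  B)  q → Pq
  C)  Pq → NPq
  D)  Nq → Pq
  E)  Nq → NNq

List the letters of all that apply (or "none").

(A) q → NPq is axiom B, which corresponds to symmetry. Such an R need not be symmetric — not valid.
(B) q → Pq (the dual of axiom T) characterises the reflexive frames. Such an R need not be reflexive — not valid.
(C) Pq → NPq is axiom 5, which corresponds to the euclidean property. Every such R is euclidean — valid.
(D) Nq → Pq (axiom D) characterises the serial frames. Every such R is serial — valid.
(E) axiom 4: valid iff R is transitive. Such an R need not be transitive — not valid.

C, D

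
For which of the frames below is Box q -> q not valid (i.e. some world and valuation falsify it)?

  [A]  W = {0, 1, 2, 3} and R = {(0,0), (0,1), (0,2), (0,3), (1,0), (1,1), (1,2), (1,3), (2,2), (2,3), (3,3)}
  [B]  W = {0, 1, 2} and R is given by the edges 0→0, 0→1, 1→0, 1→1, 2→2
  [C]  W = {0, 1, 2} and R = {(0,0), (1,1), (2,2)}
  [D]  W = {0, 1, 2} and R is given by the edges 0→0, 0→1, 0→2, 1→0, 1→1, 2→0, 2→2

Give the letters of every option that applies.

none

The schema Box q -> q is axiom T; it is valid on a frame iff R is reflexive.
(A) R is reflexive (each world relates to itself), so the schema is valid here.
(B) R is reflexive (each world relates to itself), so the schema is valid here.
(C) R is reflexive (each world relates to itself), so the schema is valid here.
(D) R is reflexive (each world relates to itself), so the schema is valid here.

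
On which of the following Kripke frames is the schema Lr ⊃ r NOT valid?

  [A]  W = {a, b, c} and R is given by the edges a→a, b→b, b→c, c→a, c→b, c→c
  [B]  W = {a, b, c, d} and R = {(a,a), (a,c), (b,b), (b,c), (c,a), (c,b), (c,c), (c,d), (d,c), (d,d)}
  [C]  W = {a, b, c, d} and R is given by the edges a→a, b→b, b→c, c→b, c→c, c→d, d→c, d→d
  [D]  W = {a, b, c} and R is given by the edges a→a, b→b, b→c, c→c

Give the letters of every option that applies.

The schema Lr ⊃ r is axiom T; it is valid on a frame iff R is reflexive.
(A) R is reflexive (each world relates to itself), so the schema is valid here.
(B) R is reflexive (each world relates to itself), so the schema is valid here.
(C) R is reflexive (each world relates to itself), so the schema is valid here.
(D) R is reflexive (each world relates to itself), so the schema is valid here.

none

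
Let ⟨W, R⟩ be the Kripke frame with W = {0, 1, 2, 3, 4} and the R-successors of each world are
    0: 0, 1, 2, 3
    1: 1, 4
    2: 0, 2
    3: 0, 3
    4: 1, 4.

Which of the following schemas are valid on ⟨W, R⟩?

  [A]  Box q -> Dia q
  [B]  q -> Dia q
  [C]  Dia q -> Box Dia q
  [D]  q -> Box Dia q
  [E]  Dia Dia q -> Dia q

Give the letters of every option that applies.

A, B

R is reflexive: each world relates to itself.
R is not symmetric: 0 R 1 but not 1 R 0.
R is not transitive: 0 R 1 and 1 R 4 but not 0 R 4.
R is not euclidean: 0 R 1 and 0 R 0 but not 1 R 0.
R is serial: every world has an R-successor.
(A) Box q -> Dia q is axiom D, which corresponds to seriality. R is serial — valid.
(B) q -> Dia q is the dual of axiom T; it is valid on a frame exactly when R is reflexive. R is reflexive, so valid.
(C) Dia q -> Box Dia q (axiom 5) characterises the euclidean frames. R is not euclidean — not valid.
(D) q -> Box Dia q is axiom B, which corresponds to symmetry. R is not symmetric — not valid.
(E) the dual of axiom 4: valid iff R is transitive. R is not transitive — not valid.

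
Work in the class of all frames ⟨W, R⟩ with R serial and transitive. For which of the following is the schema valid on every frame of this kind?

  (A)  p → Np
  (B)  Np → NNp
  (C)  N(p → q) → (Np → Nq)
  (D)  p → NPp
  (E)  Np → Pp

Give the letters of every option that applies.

B, C, E

(A) p → Np (equivalent to ◇p→p) corresponds to R being a subset of the identity. Such an R need not be a subset of the identity, so not valid.
(B) axiom 4: valid iff R is transitive. Every such R is transitive — valid.
(C) N(p → q) → (Np → Nq) is the K axiom; it holds on all frames — valid.
(D) axiom B: valid iff R is symmetric. Such an R need not be symmetric — not valid.
(E) Np → Pp is axiom D, which corresponds to seriality. Every such R is serial — valid.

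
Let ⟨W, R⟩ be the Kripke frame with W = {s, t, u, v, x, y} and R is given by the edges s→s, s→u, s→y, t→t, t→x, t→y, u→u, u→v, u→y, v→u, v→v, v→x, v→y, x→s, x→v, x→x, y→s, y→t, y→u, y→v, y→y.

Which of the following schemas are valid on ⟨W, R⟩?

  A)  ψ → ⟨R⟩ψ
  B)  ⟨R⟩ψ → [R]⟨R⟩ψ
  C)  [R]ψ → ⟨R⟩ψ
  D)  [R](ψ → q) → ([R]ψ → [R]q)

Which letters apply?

R is reflexive: each world relates to itself.
R is not euclidean: s R u and s R s but not u R s.
R is serial: every world has an R-successor.
(A) ψ → ⟨R⟩ψ is the dual of axiom T; it is valid on a frame exactly when R is reflexive. R is reflexive, so valid.
(B) ⟨R⟩ψ → [R]⟨R⟩ψ is axiom 5, which corresponds to the euclidean property. R is not euclidean — not valid.
(C) [R]ψ → ⟨R⟩ψ is axiom D, which corresponds to seriality. R is serial — valid.
(D) [R](ψ → q) → ([R]ψ → [R]q) is the K axiom; it holds on all frames — valid.

A, C, D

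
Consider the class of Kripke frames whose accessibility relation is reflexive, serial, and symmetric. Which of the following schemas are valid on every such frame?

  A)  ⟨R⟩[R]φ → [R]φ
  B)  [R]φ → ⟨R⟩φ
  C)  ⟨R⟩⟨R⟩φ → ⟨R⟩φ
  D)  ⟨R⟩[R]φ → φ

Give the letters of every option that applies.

(A) the dual of axiom 5: valid iff R is euclidean. Such an R need not be euclidean — not valid.
(B) axiom D: valid iff R is serial. Every such R is serial — valid.
(C) ⟨R⟩⟨R⟩φ → ⟨R⟩φ is the dual of axiom 4; it is valid on a frame exactly when R is transitive. Such an R need not be transitive, so not valid.
(D) ⟨R⟩[R]φ → φ is the dual of axiom B, which corresponds to symmetry. Every such R is symmetric — valid.

B, D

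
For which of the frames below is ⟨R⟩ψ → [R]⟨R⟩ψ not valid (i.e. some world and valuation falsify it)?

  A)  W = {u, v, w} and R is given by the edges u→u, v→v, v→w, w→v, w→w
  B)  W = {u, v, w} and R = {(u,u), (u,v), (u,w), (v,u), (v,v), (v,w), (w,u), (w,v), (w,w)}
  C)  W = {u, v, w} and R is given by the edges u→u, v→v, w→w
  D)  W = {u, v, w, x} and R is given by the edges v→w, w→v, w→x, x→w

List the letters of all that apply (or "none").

The schema ⟨R⟩ψ → [R]⟨R⟩ψ is axiom 5; it is valid on a frame iff R is euclidean.
(A) R is euclidean (any two R-successors of the same world are R-related), so the schema is valid here.
(B) R is euclidean (any two R-successors of the same world are R-related), so the schema is valid here.
(C) R is euclidean (any two R-successors of the same world are R-related), so the schema is valid here.
(D) R is not euclidean (w R v and w R x but not v R x), so the schema fails here.

D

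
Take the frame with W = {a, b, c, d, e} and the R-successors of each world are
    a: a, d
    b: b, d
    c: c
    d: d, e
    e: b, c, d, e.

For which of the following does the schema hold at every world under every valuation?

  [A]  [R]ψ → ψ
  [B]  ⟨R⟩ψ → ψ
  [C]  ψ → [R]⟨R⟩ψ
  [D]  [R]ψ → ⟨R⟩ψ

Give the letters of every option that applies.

R is reflexive: each world relates to itself.
R is not symmetric: a R d but not d R a.
R is serial: every world has an R-successor.
R is not a subset of the identity: a R d with a ≠ d.
(A) axiom T: valid iff R is reflexive. R is reflexive — valid.
(B) ⟨R⟩ψ → ψ is valid only on frames where every R-edge is a self-loop. Here R ⊄ identity — not valid.
(C) ψ → [R]⟨R⟩ψ is axiom B; it is valid on a frame exactly when R is symmetric. R is not symmetric, so not valid.
(D) [R]ψ → ⟨R⟩ψ (axiom D) characterises the serial frames. R is serial — valid.

A, D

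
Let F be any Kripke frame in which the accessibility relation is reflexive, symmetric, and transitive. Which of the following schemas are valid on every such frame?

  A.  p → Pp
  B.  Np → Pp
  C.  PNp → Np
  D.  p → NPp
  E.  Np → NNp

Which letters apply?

A, B, C, D, E

A relation that is reflexive, symmetric, and transitive is also euclidean and serial.
(A) p → Pp is the dual of axiom T, which corresponds to reflexivity. Every such R is reflexive — valid.
(B) Np → Pp is axiom D, which corresponds to seriality. Every such R is serial — valid.
(C) PNp → Np is the dual of axiom 5, which corresponds to the euclidean property. Every such R is euclidean — valid.
(D) axiom B: valid iff R is symmetric. Every such R is symmetric — valid.
(E) axiom 4: valid iff R is transitive. Every such R is transitive — valid.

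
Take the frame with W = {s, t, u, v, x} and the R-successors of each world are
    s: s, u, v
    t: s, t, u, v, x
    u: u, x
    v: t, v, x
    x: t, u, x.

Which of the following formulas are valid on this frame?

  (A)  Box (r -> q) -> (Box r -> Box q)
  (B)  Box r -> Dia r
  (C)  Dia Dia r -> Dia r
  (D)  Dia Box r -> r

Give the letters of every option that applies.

A, B

R is not symmetric: s R u but not u R s.
R is not transitive: s R u and u R x but not s R x.
R is serial: every world has an R-successor.
(A) Box (r -> q) -> (Box r -> Box q) is axiom K, valid on every Kripke frame — valid.
(B) axiom D: valid iff R is serial. R is serial — valid.
(C) Dia Dia r -> Dia r is the dual of axiom 4, which corresponds to transitivity. R is not transitive — not valid.
(D) Dia Box r -> r is the dual of axiom B; it is valid on a frame exactly when R is symmetric. R is not symmetric, so not valid.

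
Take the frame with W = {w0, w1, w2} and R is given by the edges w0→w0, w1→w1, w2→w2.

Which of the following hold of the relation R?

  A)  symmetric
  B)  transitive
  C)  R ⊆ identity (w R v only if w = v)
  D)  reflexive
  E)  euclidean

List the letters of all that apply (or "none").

A, B, C, D, E

(A) symmetric: every R-edge is matched by its reverse.
(B) transitive: R is closed under composition.
(C) ⊆ identity: every R-edge is a self-loop.
(D) reflexive: each world relates to itself.
(E) euclidean: any two R-successors of the same world are R-related.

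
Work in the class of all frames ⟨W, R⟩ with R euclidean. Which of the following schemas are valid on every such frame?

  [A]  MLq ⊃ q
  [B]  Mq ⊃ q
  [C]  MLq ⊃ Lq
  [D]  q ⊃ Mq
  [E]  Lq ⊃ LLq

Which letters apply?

(A) MLq ⊃ q is the dual of axiom B, which corresponds to symmetry. Such an R need not be symmetric — not valid.
(B) Mq ⊃ q (the converse of T) corresponds to R being a subset of the identity. Such an R need not be a subset of the identity, so not valid.
(C) MLq ⊃ Lq is the dual of axiom 5, which corresponds to the euclidean property. Every such R is euclidean — valid.
(D) q ⊃ Mq is the dual of axiom T; it is valid on a frame exactly when R is reflexive. Such an R need not be reflexive, so not valid.
(E) Lq ⊃ LLq is axiom 4, which corresponds to transitivity. Such an R need not be transitive — not valid.

C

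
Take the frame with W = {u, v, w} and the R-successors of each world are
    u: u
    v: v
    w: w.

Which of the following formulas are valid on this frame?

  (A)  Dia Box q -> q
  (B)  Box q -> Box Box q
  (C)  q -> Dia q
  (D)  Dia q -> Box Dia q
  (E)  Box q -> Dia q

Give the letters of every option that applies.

R is reflexive: each world relates to itself.
R is symmetric: every R-edge is matched by its reverse.
R is transitive: R is closed under composition.
R is euclidean: any two R-successors of the same world are R-related.
R is serial: every world has an R-successor.
(A) the dual of axiom B: valid iff R is symmetric. R is symmetric — valid.
(B) Box q -> Box Box q is axiom 4; it is valid on a frame exactly when R is transitive. R is transitive, so valid.
(C) q -> Dia q is the dual of axiom T; it is valid on a frame exactly when R is reflexive. R is reflexive, so valid.
(D) Dia q -> Box Dia q (axiom 5) characterises the euclidean frames. R is euclidean — valid.
(E) Box q -> Dia q is axiom D, which corresponds to seriality. R is serial — valid.

A, B, C, D, E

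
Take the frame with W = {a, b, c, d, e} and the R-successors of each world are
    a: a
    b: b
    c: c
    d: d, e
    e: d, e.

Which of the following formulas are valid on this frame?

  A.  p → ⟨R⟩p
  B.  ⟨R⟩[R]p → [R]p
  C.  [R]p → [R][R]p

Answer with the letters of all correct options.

R is reflexive: each world relates to itself.
R is transitive: R is closed under composition.
R is euclidean: any two R-successors of the same world are R-related.
(A) p → ⟨R⟩p (the dual of axiom T) characterises the reflexive frames. R is reflexive — valid.
(B) the dual of axiom 5: valid iff R is euclidean. R is euclidean — valid.
(C) [R]p → [R][R]p is axiom 4; it is valid on a frame exactly when R is transitive. R is transitive, so valid.

A, B, C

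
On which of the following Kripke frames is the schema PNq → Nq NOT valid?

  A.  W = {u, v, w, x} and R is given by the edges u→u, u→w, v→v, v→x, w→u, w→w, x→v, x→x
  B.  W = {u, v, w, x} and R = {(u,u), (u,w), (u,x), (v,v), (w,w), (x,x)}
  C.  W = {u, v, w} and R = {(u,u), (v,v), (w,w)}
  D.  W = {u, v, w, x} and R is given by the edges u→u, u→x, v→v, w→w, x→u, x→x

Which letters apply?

B

The schema PNq → Nq is the dual of axiom 5; it is valid on a frame iff R is euclidean.
(A) R is euclidean (any two R-successors of the same world are R-related), so the schema is valid here.
(B) R is not euclidean (u R w and u R u but not w R u), so the schema fails here.
(C) R is euclidean (any two R-successors of the same world are R-related), so the schema is valid here.
(D) R is euclidean (any two R-successors of the same world are R-related), so the schema is valid here.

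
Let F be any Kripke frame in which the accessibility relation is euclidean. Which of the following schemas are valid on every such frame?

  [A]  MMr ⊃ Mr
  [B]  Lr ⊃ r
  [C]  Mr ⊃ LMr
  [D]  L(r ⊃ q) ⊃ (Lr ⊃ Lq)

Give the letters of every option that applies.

(A) MMr ⊃ Mr is the dual of axiom 4; it is valid on a frame exactly when R is transitive. Such an R need not be transitive, so not valid.
(B) Lr ⊃ r (axiom T) characterises the reflexive frames. Such an R need not be reflexive — not valid.
(C) Mr ⊃ LMr is axiom 5, which corresponds to the euclidean property. Every such R is euclidean — valid.
(D) L(r ⊃ q) ⊃ (Lr ⊃ Lq) is axiom K, valid on every Kripke frame — valid.

C, D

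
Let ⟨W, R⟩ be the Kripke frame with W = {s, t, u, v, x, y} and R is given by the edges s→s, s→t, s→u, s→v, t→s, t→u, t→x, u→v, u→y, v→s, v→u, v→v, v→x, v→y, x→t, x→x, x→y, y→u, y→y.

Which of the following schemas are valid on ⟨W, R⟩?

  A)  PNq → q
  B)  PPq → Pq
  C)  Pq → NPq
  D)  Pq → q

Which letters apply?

none

R is not symmetric: s R u but not u R s.
R is not transitive: s R t and t R x but not s R x.
R is not euclidean: s R t and s R v but not t R v.
R is not a subset of the identity: s R t with s ≠ t.
(A) PNq → q is the dual of axiom B, which corresponds to symmetry. R is not symmetric — not valid.
(B) PPq → Pq is the dual of axiom 4, which corresponds to transitivity. R is not transitive — not valid.
(C) axiom 5: valid iff R is euclidean. R is not euclidean — not valid.
(D) Pq → q is valid only on frames where every R-edge is a self-loop. Here R ⊄ identity — not valid.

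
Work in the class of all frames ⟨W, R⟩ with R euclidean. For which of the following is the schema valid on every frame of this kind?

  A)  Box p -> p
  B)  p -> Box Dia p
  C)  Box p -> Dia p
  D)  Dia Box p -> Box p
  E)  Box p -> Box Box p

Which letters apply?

(A) axiom T: valid iff R is reflexive. Such an R need not be reflexive — not valid.
(B) axiom B: valid iff R is symmetric. Such an R need not be symmetric — not valid.
(C) Box p -> Dia p (axiom D) characterises the serial frames. Such an R need not be serial — not valid.
(D) Dia Box p -> Box p is the dual of axiom 5, which corresponds to the euclidean property. Every such R is euclidean — valid.
(E) axiom 4: valid iff R is transitive. Such an R need not be transitive — not valid.

D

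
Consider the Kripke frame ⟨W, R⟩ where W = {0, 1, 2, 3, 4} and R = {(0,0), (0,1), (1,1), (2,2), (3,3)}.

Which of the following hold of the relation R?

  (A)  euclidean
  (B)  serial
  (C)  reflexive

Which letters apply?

(A) not euclidean: 0 R 1 and 0 R 0 but not 1 R 0.
(B) not serial: 4 has no R-successor.
(C) not reflexive: not 4 R 4.

none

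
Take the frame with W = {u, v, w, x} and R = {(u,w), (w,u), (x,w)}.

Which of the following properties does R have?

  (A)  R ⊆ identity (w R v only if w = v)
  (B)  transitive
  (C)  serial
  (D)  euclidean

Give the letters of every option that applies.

(A) not ⊆ identity: u R w with u ≠ w.
(B) not transitive: u R w and w R u but not u R u.
(C) not serial: v has no R-successor.
(D) not euclidean: u R w and u R w but not w R w.

none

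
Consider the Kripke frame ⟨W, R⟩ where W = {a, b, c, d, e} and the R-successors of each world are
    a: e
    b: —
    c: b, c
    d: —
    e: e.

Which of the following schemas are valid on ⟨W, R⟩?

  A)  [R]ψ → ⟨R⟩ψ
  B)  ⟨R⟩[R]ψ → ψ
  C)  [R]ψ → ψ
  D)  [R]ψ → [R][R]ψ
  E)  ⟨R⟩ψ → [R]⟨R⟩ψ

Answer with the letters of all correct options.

D

R is not reflexive: not a R a.
R is not symmetric: a R e but not e R a.
R is transitive: R is closed under composition.
R is not euclidean: c R b and c R c but not b R c.
R is not serial: b has no R-successor.
(A) axiom D: valid iff R is serial. R is not serial — not valid.
(B) ⟨R⟩[R]ψ → ψ is the dual of axiom B, which corresponds to symmetry. R is not symmetric — not valid.
(C) [R]ψ → ψ (axiom T) characterises the reflexive frames. R is not reflexive — not valid.
(D) axiom 4: valid iff R is transitive. R is transitive — valid.
(E) ⟨R⟩ψ → [R]⟨R⟩ψ (axiom 5) characterises the euclidean frames. R is not euclidean — not valid.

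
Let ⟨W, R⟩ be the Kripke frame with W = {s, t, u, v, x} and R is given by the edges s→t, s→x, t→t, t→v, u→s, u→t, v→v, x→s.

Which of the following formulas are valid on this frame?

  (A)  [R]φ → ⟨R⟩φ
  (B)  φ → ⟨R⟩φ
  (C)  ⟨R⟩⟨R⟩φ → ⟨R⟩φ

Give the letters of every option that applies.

R is not reflexive: not s R s.
R is not transitive: s R t and t R v but not s R v.
R is serial: every world has an R-successor.
(A) [R]φ → ⟨R⟩φ is axiom D; it is valid on a frame exactly when R is serial. R is serial, so valid.
(B) the dual of axiom T: valid iff R is reflexive. R is not reflexive — not valid.
(C) ⟨R⟩⟨R⟩φ → ⟨R⟩φ is the dual of axiom 4, which corresponds to transitivity. R is not transitive — not valid.

A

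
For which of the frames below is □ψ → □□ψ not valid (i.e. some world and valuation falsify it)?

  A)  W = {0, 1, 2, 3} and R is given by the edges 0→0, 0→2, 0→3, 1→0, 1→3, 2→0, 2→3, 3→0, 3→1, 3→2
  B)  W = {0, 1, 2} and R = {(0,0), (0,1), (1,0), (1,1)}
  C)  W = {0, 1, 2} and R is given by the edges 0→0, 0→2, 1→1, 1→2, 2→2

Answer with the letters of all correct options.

The schema □ψ → □□ψ is axiom 4; it is valid on a frame iff R is transitive.
(A) R is not transitive (0 R 3 and 3 R 1 but not 0 R 1), so the schema fails here.
(B) R is transitive (R is closed under composition), so the schema is valid here.
(C) R is transitive (R is closed under composition), so the schema is valid here.

A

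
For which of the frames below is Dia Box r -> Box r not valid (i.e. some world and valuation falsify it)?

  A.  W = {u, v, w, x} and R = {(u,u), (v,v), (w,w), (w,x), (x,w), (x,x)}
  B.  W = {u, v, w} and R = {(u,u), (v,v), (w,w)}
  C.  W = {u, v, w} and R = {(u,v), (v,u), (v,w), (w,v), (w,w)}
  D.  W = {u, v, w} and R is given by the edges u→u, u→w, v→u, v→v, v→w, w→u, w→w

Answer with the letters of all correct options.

The schema Dia Box r -> Box r is the dual of axiom 5; it is valid on a frame iff R is euclidean.
(A) R is euclidean (any two R-successors of the same world are R-related), so the schema is valid here.
(B) R is euclidean (any two R-successors of the same world are R-related), so the schema is valid here.
(C) R is not euclidean (v R u and v R w but not u R w), so the schema fails here.
(D) R is not euclidean (v R u and v R v but not u R v), so the schema fails here.

C, D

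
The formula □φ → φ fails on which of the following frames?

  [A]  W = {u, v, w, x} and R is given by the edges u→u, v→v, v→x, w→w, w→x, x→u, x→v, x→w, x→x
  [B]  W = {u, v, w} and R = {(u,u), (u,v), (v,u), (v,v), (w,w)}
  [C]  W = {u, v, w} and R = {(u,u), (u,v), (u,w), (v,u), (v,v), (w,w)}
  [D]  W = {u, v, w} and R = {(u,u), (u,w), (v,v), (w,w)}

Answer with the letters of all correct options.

none

The schema □φ → φ is axiom T; it is valid on a frame iff R is reflexive.
(A) R is reflexive (each world relates to itself), so the schema is valid here.
(B) R is reflexive (each world relates to itself), so the schema is valid here.
(C) R is reflexive (each world relates to itself), so the schema is valid here.
(D) R is reflexive (each world relates to itself), so the schema is valid here.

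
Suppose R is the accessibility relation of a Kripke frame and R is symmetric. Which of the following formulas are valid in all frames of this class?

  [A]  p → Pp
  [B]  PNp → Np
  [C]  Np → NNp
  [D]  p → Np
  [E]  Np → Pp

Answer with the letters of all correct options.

none

(A) p → Pp is the dual of axiom T, which corresponds to reflexivity. Such an R need not be reflexive — not valid.
(B) PNp → Np is the dual of axiom 5; it is valid on a frame exactly when R is euclidean. Such an R need not be euclidean, so not valid.
(C) axiom 4: valid iff R is transitive. Such an R need not be transitive — not valid.
(D) p → Np is valid only on frames where every R-edge is a self-loop. Such an R need not be a subset of the identity — not valid.
(E) Np → Pp is axiom D; it is valid on a frame exactly when R is serial. Such an R need not be serial, so not valid.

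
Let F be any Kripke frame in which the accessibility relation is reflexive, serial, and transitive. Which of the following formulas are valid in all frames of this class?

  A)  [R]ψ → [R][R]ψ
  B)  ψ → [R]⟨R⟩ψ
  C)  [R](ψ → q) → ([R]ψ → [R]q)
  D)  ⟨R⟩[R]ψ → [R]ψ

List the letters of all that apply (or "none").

A, C

(A) [R]ψ → [R][R]ψ is axiom 4, which corresponds to transitivity. Every such R is transitive — valid.
(B) ψ → [R]⟨R⟩ψ is axiom B; it is valid on a frame exactly when R is symmetric. Such an R need not be symmetric, so not valid.
(C) [R](ψ → q) → ([R]ψ → [R]q) is axiom K, valid on every Kripke frame — valid.
(D) ⟨R⟩[R]ψ → [R]ψ is the dual of axiom 5; it is valid on a frame exactly when R is euclidean. Such an R need not be euclidean, so not valid.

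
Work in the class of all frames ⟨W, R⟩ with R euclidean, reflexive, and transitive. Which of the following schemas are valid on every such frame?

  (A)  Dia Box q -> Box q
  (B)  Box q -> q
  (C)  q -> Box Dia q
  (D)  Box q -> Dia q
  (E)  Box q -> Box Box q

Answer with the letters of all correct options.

A, B, C, D, E

A relation that is euclidean, reflexive, and transitive is also serial and symmetric.
(A) Dia Box q -> Box q (the dual of axiom 5) characterises the euclidean frames. Every such R is euclidean — valid.
(B) Box q -> q is axiom T, which corresponds to reflexivity. Every such R is reflexive — valid.
(C) q -> Box Dia q is axiom B; it is valid on a frame exactly when R is symmetric. Every such R is symmetric, so valid.
(D) Box q -> Dia q is axiom D; it is valid on a frame exactly when R is serial. Every such R is serial, so valid.
(E) Box q -> Box Box q is axiom 4; it is valid on a frame exactly when R is transitive. Every such R is transitive, so valid.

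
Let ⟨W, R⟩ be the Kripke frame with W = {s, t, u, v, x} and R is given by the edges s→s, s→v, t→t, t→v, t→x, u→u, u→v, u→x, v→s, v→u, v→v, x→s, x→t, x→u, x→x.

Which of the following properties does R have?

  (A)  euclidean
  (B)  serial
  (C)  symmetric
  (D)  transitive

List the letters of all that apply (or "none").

B

(A) not euclidean: t R v and t R t but not v R t.
(B) serial: every world has an R-successor.
(C) not symmetric: t R v but not v R t.
(D) not transitive: s R v and v R u but not s R u.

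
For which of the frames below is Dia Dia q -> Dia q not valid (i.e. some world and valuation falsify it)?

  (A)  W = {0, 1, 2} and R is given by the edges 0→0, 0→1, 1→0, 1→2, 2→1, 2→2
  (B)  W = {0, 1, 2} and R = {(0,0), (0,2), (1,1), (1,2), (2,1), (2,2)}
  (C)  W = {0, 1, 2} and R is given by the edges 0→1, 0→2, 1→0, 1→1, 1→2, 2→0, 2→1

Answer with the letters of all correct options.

A, B, C

The schema Dia Dia q -> Dia q is the dual of axiom 4; it is valid on a frame iff R is transitive.
(A) R is not transitive (0 R 1 and 1 R 2 but not 0 R 2), so the schema fails here.
(B) R is not transitive (0 R 2 and 2 R 1 but not 0 R 1), so the schema fails here.
(C) R is not transitive (0 R 1 and 1 R 0 but not 0 R 0), so the schema fails here.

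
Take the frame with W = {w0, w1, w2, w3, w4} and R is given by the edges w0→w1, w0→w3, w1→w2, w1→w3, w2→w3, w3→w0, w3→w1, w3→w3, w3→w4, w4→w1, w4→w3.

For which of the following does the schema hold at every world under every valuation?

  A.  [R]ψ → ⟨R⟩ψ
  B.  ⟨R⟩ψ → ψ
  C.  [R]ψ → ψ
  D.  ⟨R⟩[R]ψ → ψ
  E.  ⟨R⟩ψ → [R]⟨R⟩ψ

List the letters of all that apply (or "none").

A

R is not reflexive: not w0 R w0.
R is not symmetric: w0 R w1 but not w1 R w0.
R is not euclidean: w1 R w3 and w1 R w2 but not w3 R w2.
R is serial: every world has an R-successor.
R is not a subset of the identity: w0 R w1 with w0 ≠ w1.
(A) [R]ψ → ⟨R⟩ψ is axiom D; it is valid on a frame exactly when R is serial. R is serial, so valid.
(B) ⟨R⟩ψ → ψ (the converse of T) corresponds to R being a subset of the identity. Here R ⊄ identity, so not valid.
(C) axiom T: valid iff R is reflexive. R is not reflexive — not valid.
(D) ⟨R⟩[R]ψ → ψ is the dual of axiom B, which corresponds to symmetry. R is not symmetric — not valid.
(E) ⟨R⟩ψ → [R]⟨R⟩ψ is axiom 5; it is valid on a frame exactly when R is euclidean. R is not euclidean, so not valid.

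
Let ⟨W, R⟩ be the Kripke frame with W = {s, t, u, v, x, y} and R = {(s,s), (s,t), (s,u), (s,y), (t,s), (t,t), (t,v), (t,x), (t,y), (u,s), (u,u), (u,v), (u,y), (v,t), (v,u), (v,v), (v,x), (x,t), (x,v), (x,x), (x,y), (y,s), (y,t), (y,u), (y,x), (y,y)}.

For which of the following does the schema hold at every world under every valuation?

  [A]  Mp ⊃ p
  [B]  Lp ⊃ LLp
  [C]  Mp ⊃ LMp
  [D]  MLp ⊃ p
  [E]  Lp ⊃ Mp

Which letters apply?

D, E

R is symmetric: every R-edge is matched by its reverse.
R is not transitive: s R t and t R v but not s R v.
R is not euclidean: s R t and s R u but not t R u.
R is serial: every world has an R-successor.
R is not a subset of the identity: s R t with s ≠ t.
(A) Mp ⊃ p is the converse of T; it holds exactly when R ⊆ identity. Here R ⊄ identity — not valid.
(B) Lp ⊃ LLp is axiom 4; it is valid on a frame exactly when R is transitive. R is not transitive, so not valid.
(C) Mp ⊃ LMp is axiom 5, which corresponds to the euclidean property. R is not euclidean — not valid.
(D) MLp ⊃ p (the dual of axiom B) characterises the symmetric frames. R is symmetric — valid.
(E) Lp ⊃ Mp is axiom D, which corresponds to seriality. R is serial — valid.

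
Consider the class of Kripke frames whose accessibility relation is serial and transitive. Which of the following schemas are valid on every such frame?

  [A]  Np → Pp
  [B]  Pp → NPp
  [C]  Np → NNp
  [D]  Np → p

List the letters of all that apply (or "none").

(A) Np → Pp (axiom D) characterises the serial frames. Every such R is serial — valid.
(B) axiom 5: valid iff R is euclidean. Such an R need not be euclidean — not valid.
(C) Np → NNp is axiom 4, which corresponds to transitivity. Every such R is transitive — valid.
(D) axiom T: valid iff R is reflexive. Such an R need not be reflexive — not valid.

A, C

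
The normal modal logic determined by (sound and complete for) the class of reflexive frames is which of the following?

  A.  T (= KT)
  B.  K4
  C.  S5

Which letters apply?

(A) T (= KT) is determined by exactly this class.
(B) K4 is determined by the class of transitive frames.
(C) S5 is determined by the class of reflexive, symmetric, and transitive frames.

A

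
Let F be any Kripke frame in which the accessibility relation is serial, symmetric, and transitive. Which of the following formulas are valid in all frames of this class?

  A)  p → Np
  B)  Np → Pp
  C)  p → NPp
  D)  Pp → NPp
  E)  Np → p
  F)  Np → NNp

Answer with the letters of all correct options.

B, C, D, E, F

A serial symmetric transitive relation is reflexive (take any v with uRv; symmetry gives vRu and transitivity gives uRu), hence an equivalence relation.
(A) p → Np is valid only on frames where every R-edge is a self-loop. Such an R need not be a subset of the identity — not valid.
(B) Np → Pp (axiom D) characterises the serial frames. Every such R is serial — valid.
(C) p → NPp is axiom B; it is valid on a frame exactly when R is symmetric. Every such R is symmetric, so valid.
(D) Pp → NPp is axiom 5, which corresponds to the euclidean property. Every such R is euclidean — valid.
(E) axiom T: valid iff R is reflexive. Every such R is reflexive — valid.
(F) Np → NNp is axiom 4; it is valid on a frame exactly when R is transitive. Every such R is transitive, so valid.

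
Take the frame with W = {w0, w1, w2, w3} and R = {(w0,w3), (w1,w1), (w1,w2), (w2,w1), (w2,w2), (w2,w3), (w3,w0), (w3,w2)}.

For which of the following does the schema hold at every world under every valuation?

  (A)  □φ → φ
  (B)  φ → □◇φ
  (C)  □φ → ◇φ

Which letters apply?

B, C

R is not reflexive: not w0 R w0.
R is symmetric: every R-edge is matched by its reverse.
R is serial: every world has an R-successor.
(A) □φ → φ is axiom T, which corresponds to reflexivity. R is not reflexive — not valid.
(B) φ → □◇φ is axiom B; it is valid on a frame exactly when R is symmetric. R is symmetric, so valid.
(C) □φ → ◇φ is axiom D, which corresponds to seriality. R is serial — valid.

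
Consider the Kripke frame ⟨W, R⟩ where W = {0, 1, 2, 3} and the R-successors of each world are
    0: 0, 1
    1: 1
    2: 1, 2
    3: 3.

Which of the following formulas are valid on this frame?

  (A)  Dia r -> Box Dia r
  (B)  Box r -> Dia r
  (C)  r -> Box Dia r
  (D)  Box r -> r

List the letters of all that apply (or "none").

B, D

R is reflexive: each world relates to itself.
R is not symmetric: 0 R 1 but not 1 R 0.
R is not euclidean: 0 R 1 and 0 R 0 but not 1 R 0.
R is serial: every world has an R-successor.
(A) Dia r -> Box Dia r is axiom 5, which corresponds to the euclidean property. R is not euclidean — not valid.
(B) axiom D: valid iff R is serial. R is serial — valid.
(C) r -> Box Dia r is axiom B, which corresponds to symmetry. R is not symmetric — not valid.
(D) Box r -> r is axiom T, which corresponds to reflexivity. R is reflexive — valid.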